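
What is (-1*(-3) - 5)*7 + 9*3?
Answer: 13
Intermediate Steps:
(-1*(-3) - 5)*7 + 9*3 = (3 - 5)*7 + 27 = -2*7 + 27 = -14 + 27 = 13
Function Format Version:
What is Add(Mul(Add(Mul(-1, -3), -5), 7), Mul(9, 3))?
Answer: 13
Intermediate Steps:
Add(Mul(Add(Mul(-1, -3), -5), 7), Mul(9, 3)) = Add(Mul(Add(3, -5), 7), 27) = Add(Mul(-2, 7), 27) = Add(-14, 27) = 13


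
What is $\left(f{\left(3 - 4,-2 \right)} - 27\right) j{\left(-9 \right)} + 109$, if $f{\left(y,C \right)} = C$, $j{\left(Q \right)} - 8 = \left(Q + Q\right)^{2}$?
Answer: $-9519$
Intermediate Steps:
$j{\left(Q \right)} = 8 + 4 Q^{2}$ ($j{\left(Q \right)} = 8 + \left(Q + Q\right)^{2} = 8 + \left(2 Q\right)^{2} = 8 + 4 Q^{2}$)
$\left(f{\left(3 - 4,-2 \right)} - 27\right) j{\left(-9 \right)} + 109 = \left(-2 - 27\right) \left(8 + 4 \left(-9\right)^{2}\right) + 109 = \left(-2 - 27\right) \left(8 + 4 \cdot 81\right) + 109 = \left(-2 - 27\right) \left(8 + 324\right) + 109 = \left(-29\right) 332 + 109 = -9628 + 109 = -9519$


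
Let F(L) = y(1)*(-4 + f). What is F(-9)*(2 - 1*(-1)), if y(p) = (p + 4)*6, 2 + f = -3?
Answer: -810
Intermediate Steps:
f = -5 (f = -2 - 3 = -5)
y(p) = 24 + 6*p (y(p) = (4 + p)*6 = 24 + 6*p)
F(L) = -270 (F(L) = (24 + 6*1)*(-4 - 5) = (24 + 6)*(-9) = 30*(-9) = -270)
F(-9)*(2 - 1*(-1)) = -270*(2 - 1*(-1)) = -270*(2 + 1) = -270*3 = -810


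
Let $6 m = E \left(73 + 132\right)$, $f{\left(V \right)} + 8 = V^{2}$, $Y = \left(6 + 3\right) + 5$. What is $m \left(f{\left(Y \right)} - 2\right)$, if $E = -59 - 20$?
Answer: $-502045$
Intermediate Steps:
$Y = 14$ ($Y = 9 + 5 = 14$)
$E = -79$
$f{\left(V \right)} = -8 + V^{2}$
$m = - \frac{16195}{6}$ ($m = \frac{\left(-79\right) \left(73 + 132\right)}{6} = \frac{\left(-79\right) 205}{6} = \frac{1}{6} \left(-16195\right) = - \frac{16195}{6} \approx -2699.2$)
$m \left(f{\left(Y \right)} - 2\right) = - \frac{16195 \left(\left(-8 + 14^{2}\right) - 2\right)}{6} = - \frac{16195 \left(\left(-8 + 196\right) - 2\right)}{6} = - \frac{16195 \left(188 - 2\right)}{6} = \left(- \frac{16195}{6}\right) 186 = -502045$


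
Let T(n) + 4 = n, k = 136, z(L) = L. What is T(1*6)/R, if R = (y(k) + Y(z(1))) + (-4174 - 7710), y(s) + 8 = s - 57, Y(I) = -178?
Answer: -2/11991 ≈ -0.00016679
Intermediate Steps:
T(n) = -4 + n
y(s) = -65 + s (y(s) = -8 + (s - 57) = -8 + (-57 + s) = -65 + s)
R = -11991 (R = ((-65 + 136) - 178) + (-4174 - 7710) = (71 - 178) - 11884 = -107 - 11884 = -11991)
T(1*6)/R = (-4 + 1*6)/(-11991) = (-4 + 6)*(-1/11991) = 2*(-1/11991) = -2/11991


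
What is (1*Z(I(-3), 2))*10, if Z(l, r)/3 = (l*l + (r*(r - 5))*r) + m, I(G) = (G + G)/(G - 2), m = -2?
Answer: -1884/5 ≈ -376.80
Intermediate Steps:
I(G) = 2*G/(-2 + G) (I(G) = (2*G)/(-2 + G) = 2*G/(-2 + G))
Z(l, r) = -6 + 3*l² + 3*r²*(-5 + r) (Z(l, r) = 3*((l*l + (r*(r - 5))*r) - 2) = 3*((l² + (r*(-5 + r))*r) - 2) = 3*((l² + r²*(-5 + r)) - 2) = 3*(-2 + l² + r²*(-5 + r)) = -6 + 3*l² + 3*r²*(-5 + r))
(1*Z(I(-3), 2))*10 = (1*(-6 - 15*2² + 3*(2*(-3)/(-2 - 3))² + 3*2³))*10 = (1*(-6 - 15*4 + 3*(2*(-3)/(-5))² + 3*8))*10 = (1*(-6 - 60 + 3*(2*(-3)*(-⅕))² + 24))*10 = (1*(-6 - 60 + 3*(6/5)² + 24))*10 = (1*(-6 - 60 + 3*(36/25) + 24))*10 = (1*(-6 - 60 + 108/25 + 24))*10 = (1*(-942/25))*10 = -942/25*10 = -1884/5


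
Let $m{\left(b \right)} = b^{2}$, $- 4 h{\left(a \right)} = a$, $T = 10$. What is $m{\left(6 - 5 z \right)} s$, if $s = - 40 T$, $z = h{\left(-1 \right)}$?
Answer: $-9025$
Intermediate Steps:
$h{\left(a \right)} = - \frac{a}{4}$
$z = \frac{1}{4}$ ($z = \left(- \frac{1}{4}\right) \left(-1\right) = \frac{1}{4} \approx 0.25$)
$s = -400$ ($s = \left(-40\right) 10 = -400$)
$m{\left(6 - 5 z \right)} s = \left(6 - \frac{5}{4}\right)^{2} \left(-400\right) = \left(\frac{19}{4}\right)^{2} \left(-400\right) = \frac{361}{16} \left(-400\right) = -9025$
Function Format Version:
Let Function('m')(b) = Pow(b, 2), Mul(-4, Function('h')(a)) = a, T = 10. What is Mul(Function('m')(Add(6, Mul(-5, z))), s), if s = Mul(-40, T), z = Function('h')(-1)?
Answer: -9025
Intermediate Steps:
Function('h')(a) = Mul(Rational(-1, 4), a)
z = Rational(1, 4) (z = Mul(Rational(-1, 4), -1) = Rational(1, 4) ≈ 0.25000)
s = -400 (s = Mul(-40, 10) = -400)
Mul(Function('m')(Add(6, Mul(-5, z))), s) = Mul(Pow(Add(6, Mul(-5, Rational(1, 4))), 2), -400) = Mul(Pow(Add(6, Rational(-5, 4)), 2), -400) = Mul(Pow(Rational(19, 4), 2), -400) = Mul(Rational(361, 16), -400) = -9025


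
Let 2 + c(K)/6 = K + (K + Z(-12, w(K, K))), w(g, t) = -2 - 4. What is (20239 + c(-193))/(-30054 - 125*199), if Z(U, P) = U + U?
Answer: -17767/54929 ≈ -0.32345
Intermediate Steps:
w(g, t) = -6
Z(U, P) = 2*U
c(K) = -156 + 12*K (c(K) = -12 + 6*(K + (K + 2*(-12))) = -12 + 6*(K + (K - 24)) = -12 + 6*(K + (-24 + K)) = -12 + 6*(-24 + 2*K) = -12 + (-144 + 12*K) = -156 + 12*K)
(20239 + c(-193))/(-30054 - 125*199) = (20239 + (-156 + 12*(-193)))/(-30054 - 125*199) = (20239 + (-156 - 2316))/(-30054 - 24875) = (20239 - 2472)/(-54929) = 17767*(-1/54929) = -17767/54929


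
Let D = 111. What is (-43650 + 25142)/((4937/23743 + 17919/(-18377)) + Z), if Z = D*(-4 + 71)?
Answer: -8075505154388/3244615126939 ≈ -2.4889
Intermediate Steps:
Z = 7437 (Z = 111*(-4 + 71) = 111*67 = 7437)
(-43650 + 25142)/((4937/23743 + 17919/(-18377)) + Z) = (-43650 + 25142)/((4937/23743 + 17919/(-18377)) + 7437) = -18508/((4937*(1/23743) + 17919*(-1/18377)) + 7437) = -18508/((4937/23743 - 17919/18377) + 7437) = -18508/(-334723568/436325111 + 7437) = -18508/3244615126939/436325111 = -18508*436325111/3244615126939 = -8075505154388/3244615126939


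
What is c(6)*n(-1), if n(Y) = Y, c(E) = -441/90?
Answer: 49/10 ≈ 4.9000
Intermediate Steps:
c(E) = -49/10 (c(E) = -441*1/90 = -49/10)
c(6)*n(-1) = -49/10*(-1) = 49/10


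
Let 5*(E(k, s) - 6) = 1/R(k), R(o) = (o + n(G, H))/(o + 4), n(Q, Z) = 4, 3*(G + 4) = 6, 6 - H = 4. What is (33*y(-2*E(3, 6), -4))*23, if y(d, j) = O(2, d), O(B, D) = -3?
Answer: -2277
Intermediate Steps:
H = 2 (H = 6 - 1*4 = 6 - 4 = 2)
G = -2 (G = -4 + (⅓)*6 = -4 + 2 = -2)
R(o) = 1 (R(o) = (o + 4)/(o + 4) = (4 + o)/(4 + o) = 1)
E(k, s) = 31/5 (E(k, s) = 6 + (⅕)/1 = 6 + (⅕)*1 = 6 + ⅕ = 31/5)
y(d, j) = -3
(33*y(-2*E(3, 6), -4))*23 = (33*(-3))*23 = -99*23 = -2277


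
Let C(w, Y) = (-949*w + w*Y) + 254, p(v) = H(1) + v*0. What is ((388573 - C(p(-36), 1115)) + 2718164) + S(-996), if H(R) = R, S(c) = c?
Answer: 3105321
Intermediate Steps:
p(v) = 1 (p(v) = 1 + v*0 = 1 + 0 = 1)
C(w, Y) = 254 - 949*w + Y*w (C(w, Y) = (-949*w + Y*w) + 254 = 254 - 949*w + Y*w)
((388573 - C(p(-36), 1115)) + 2718164) + S(-996) = ((388573 - (254 - 949*1 + 1115*1)) + 2718164) - 996 = ((388573 - (254 - 949 + 1115)) + 2718164) - 996 = ((388573 - 1*420) + 2718164) - 996 = ((388573 - 420) + 2718164) - 996 = (388153 + 2718164) - 996 = 3106317 - 996 = 3105321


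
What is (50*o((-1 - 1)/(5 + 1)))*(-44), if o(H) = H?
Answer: 2200/3 ≈ 733.33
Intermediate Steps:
(50*o((-1 - 1)/(5 + 1)))*(-44) = (50*((-1 - 1)/(5 + 1)))*(-44) = (50*(-2/6))*(-44) = (50*(-2*1/6))*(-44) = (50*(-1/3))*(-44) = -50/3*(-44) = 2200/3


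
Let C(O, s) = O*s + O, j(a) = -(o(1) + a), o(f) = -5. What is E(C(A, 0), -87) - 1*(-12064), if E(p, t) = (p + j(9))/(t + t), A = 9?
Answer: 2099131/174 ≈ 12064.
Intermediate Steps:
j(a) = 5 - a (j(a) = -(-5 + a) = 5 - a)
C(O, s) = O + O*s
E(p, t) = (-4 + p)/(2*t) (E(p, t) = (p + (5 - 1*9))/(t + t) = (p + (5 - 9))/((2*t)) = (p - 4)*(1/(2*t)) = (-4 + p)*(1/(2*t)) = (-4 + p)/(2*t))
E(C(A, 0), -87) - 1*(-12064) = (½)*(-4 + 9*(1 + 0))/(-87) - 1*(-12064) = (½)*(-1/87)*(-4 + 9*1) + 12064 = (½)*(-1/87)*(-4 + 9) + 12064 = (½)*(-1/87)*5 + 12064 = -5/174 + 12064 = 2099131/174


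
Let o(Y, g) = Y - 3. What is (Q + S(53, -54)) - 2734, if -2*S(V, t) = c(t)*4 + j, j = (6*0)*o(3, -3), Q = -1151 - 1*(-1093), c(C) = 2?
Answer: -2796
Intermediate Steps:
o(Y, g) = -3 + Y
Q = -58 (Q = -1151 + 1093 = -58)
j = 0 (j = (6*0)*(-3 + 3) = 0*0 = 0)
S(V, t) = -4 (S(V, t) = -(2*4 + 0)/2 = -(8 + 0)/2 = -½*8 = -4)
(Q + S(53, -54)) - 2734 = (-58 - 4) - 2734 = -62 - 2734 = -2796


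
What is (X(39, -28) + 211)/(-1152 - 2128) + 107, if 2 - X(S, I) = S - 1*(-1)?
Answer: 350787/3280 ≈ 106.95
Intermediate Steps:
X(S, I) = 1 - S (X(S, I) = 2 - (S - 1*(-1)) = 2 - (S + 1) = 2 - (1 + S) = 2 + (-1 - S) = 1 - S)
(X(39, -28) + 211)/(-1152 - 2128) + 107 = ((1 - 1*39) + 211)/(-1152 - 2128) + 107 = ((1 - 39) + 211)/(-3280) + 107 = (-38 + 211)*(-1/3280) + 107 = 173*(-1/3280) + 107 = -173/3280 + 107 = 350787/3280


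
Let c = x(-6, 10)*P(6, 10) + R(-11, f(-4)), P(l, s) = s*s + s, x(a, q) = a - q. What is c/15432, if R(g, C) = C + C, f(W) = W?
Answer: -221/1929 ≈ -0.11457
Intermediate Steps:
P(l, s) = s + s² (P(l, s) = s² + s = s + s²)
R(g, C) = 2*C
c = -1768 (c = (-6 - 1*10)*(10*(1 + 10)) + 2*(-4) = (-6 - 10)*(10*11) - 8 = -16*110 - 8 = -1760 - 8 = -1768)
c/15432 = -1768/15432 = -1768*1/15432 = -221/1929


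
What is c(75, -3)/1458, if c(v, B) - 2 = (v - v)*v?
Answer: 1/729 ≈ 0.0013717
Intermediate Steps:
c(v, B) = 2 (c(v, B) = 2 + (v - v)*v = 2 + 0*v = 2 + 0 = 2)
c(75, -3)/1458 = 2/1458 = 2*(1/1458) = 1/729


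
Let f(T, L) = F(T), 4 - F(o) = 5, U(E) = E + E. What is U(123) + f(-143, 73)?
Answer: 245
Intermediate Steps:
U(E) = 2*E
F(o) = -1 (F(o) = 4 - 1*5 = 4 - 5 = -1)
f(T, L) = -1
U(123) + f(-143, 73) = 2*123 - 1 = 246 - 1 = 245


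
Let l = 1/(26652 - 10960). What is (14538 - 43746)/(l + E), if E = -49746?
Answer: 458331936/780614231 ≈ 0.58714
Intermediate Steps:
l = 1/15692 ≈ 6.3727e-5
(14538 - 43746)/(l + E) = (14538 - 43746)/(1/15692 - 49746) = -29208/(-780614231/15692) = -29208*(-15692/780614231) = 458331936/780614231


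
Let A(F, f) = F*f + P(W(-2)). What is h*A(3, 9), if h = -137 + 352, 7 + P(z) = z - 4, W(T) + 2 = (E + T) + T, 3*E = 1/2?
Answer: 13115/6 ≈ 2185.8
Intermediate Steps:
E = 1/6 (E = (1/3)/2 = (1/3)*(1/2) = 1/6 ≈ 0.16667)
W(T) = -11/6 + 2*T (W(T) = -2 + ((1/6 + T) + T) = -2 + (1/6 + 2*T) = -11/6 + 2*T)
P(z) = -11 + z (P(z) = -7 + (z - 4) = -7 + (-4 + z) = -11 + z)
A(F, f) = -101/6 + F*f (A(F, f) = F*f + (-11 + (-11/6 + 2*(-2))) = F*f + (-11 + (-11/6 - 4)) = F*f + (-11 - 35/6) = F*f - 101/6 = -101/6 + F*f)
h = 215
h*A(3, 9) = 215*(-101/6 + 3*9) = 215*(-101/6 + 27) = 215*(61/6) = 13115/6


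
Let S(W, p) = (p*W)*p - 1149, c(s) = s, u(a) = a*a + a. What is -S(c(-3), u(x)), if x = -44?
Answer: 10740141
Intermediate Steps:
u(a) = a + a² (u(a) = a² + a = a + a²)
S(W, p) = -1149 + W*p² (S(W, p) = (W*p)*p - 1149 = W*p² - 1149 = -1149 + W*p²)
-S(c(-3), u(x)) = -(-1149 - 3*1936*(1 - 44)²) = -(-1149 - 3*(-44*(-43))²) = -(-1149 - 3*1892²) = -(-1149 - 3*3579664) = -(-1149 - 10738992) = -1*(-10740141) = 10740141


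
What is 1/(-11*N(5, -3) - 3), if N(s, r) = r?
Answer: 1/30 ≈ 0.033333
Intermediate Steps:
1/(-11*N(5, -3) - 3) = 1/(-11*(-3) - 3) = 1/(33 - 3) = 1/30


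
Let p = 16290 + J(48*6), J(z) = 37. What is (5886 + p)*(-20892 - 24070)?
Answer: -998740906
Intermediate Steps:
p = 16327 (p = 16290 + 37 = 16327)
(5886 + p)*(-20892 - 24070) = (5886 + 16327)*(-20892 - 24070) = 22213*(-44962) = -998740906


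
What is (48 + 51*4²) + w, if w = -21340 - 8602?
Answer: -29078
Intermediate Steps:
w = -29942
(48 + 51*4²) + w = (48 + 51*4²) - 29942 = (48 + 51*16) - 29942 = (48 + 816) - 29942 = 864 - 29942 = -29078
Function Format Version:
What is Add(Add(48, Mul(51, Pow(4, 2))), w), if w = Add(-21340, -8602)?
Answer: -29078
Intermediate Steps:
w = -29942
Add(Add(48, Mul(51, Pow(4, 2))), w) = Add(Add(48, Mul(51, Pow(4, 2))), -29942) = Add(Add(48, Mul(51, 16)), -29942) = Add(Add(48, 816), -29942) = Add(864, -29942) = -29078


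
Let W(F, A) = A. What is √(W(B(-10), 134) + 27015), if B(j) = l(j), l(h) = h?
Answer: √27149 ≈ 164.77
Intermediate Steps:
B(j) = j
√(W(B(-10), 134) + 27015) = √(134 + 27015) = √27149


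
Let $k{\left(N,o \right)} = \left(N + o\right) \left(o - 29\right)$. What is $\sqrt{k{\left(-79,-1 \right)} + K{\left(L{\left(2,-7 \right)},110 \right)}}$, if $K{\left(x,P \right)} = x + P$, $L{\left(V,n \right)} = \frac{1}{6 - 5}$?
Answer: $9 \sqrt{31} \approx 50.11$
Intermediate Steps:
$L{\left(V,n \right)} = 1$ ($L{\left(V,n \right)} = 1^{-1} = 1$)
$K{\left(x,P \right)} = P + x$
$k{\left(N,o \right)} = \left(-29 + o\right) \left(N + o\right)$ ($k{\left(N,o \right)} = \left(N + o\right) \left(-29 + o\right) = \left(-29 + o\right) \left(N + o\right)$)
$\sqrt{k{\left(-79,-1 \right)} + K{\left(L{\left(2,-7 \right)},110 \right)}} = \sqrt{\left(\left(-1\right)^{2} - -2291 - -29 - -79\right) + \left(110 + 1\right)} = \sqrt{\left(1 + 2291 + 29 + 79\right) + 111} = \sqrt{2400 + 111} = \sqrt{2511} = 9 \sqrt{31}$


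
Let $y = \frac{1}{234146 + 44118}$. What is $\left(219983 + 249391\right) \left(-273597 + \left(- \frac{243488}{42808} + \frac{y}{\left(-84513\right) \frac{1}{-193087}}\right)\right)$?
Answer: $- \frac{2693417213794614964364251}{20973177997772} \approx -1.2842 \cdot 10^{11}$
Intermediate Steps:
$y = \frac{1}{278264} \approx 3.5937 \cdot 10^{-6}$
$\left(219983 + 249391\right) \left(-273597 + \left(- \frac{243488}{42808} + \frac{y}{\left(-84513\right) \frac{1}{-193087}}\right)\right) = \left(219983 + 249391\right) \left(-273597 + \left(- \frac{243488}{42808} + \frac{1}{278264 \left(- \frac{84513}{-193087}\right)}\right)\right) = 469374 \left(-273597 + \left(\left(-243488\right) \frac{1}{42808} + \frac{1}{278264 \left(\left(-84513\right) \left(- \frac{1}{193087}\right)\right)}\right)\right) = 469374 \left(-273597 - \left(\frac{30436}{5351} - \frac{1}{278264 \cdot \frac{84513}{193087}}\right)\right) = 469374 \left(-273597 + \left(- \frac{30436}{5351} + \frac{1}{278264} \cdot \frac{193087}{84513}\right)\right) = 469374 \left(-273597 + \left(- \frac{30436}{5351} + \frac{193087}{23516925432}\right)\right) = 469374 \left(-273597 - \frac{715760109239815}{125839067986632}\right) = 469374 \left(- \frac{34429907244047795119}{125839067986632}\right) = - \frac{2693417213794614964364251}{20973177997772}$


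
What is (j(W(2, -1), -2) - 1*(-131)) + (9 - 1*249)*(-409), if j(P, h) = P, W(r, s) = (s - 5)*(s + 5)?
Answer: 98267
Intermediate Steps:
W(r, s) = (-5 + s)*(5 + s)
(j(W(2, -1), -2) - 1*(-131)) + (9 - 1*249)*(-409) = ((-25 + (-1)**2) - 1*(-131)) + (9 - 1*249)*(-409) = ((-25 + 1) + 131) + (9 - 249)*(-409) = (-24 + 131) - 240*(-409) = 107 + 98160 = 98267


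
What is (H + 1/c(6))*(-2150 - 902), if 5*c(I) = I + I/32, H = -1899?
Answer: 573534892/99 ≈ 5.7933e+6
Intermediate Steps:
c(I) = 33*I/160 (c(I) = (I + I/32)/5 = (33*I/32)/5 = 33*I/160)
(H + 1/c(6))*(-2150 - 902) = (-1899 + 1/((33/160)*6))*(-2150 - 902) = (-1899 + 1/(99/80))*(-3052) = (-1899 + 80/99)*(-3052) = -187921/99*(-3052) = 573534892/99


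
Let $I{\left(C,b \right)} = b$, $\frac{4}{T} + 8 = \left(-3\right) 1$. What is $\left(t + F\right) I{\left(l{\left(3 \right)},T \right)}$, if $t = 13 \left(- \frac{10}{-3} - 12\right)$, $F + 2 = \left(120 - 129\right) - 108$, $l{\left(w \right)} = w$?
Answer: $\frac{2780}{33} \approx 84.242$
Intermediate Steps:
$T = - \frac{4}{11}$ ($T = \frac{4}{-8 - 3} = \frac{4}{-11} = 4 \left(- \frac{1}{11}\right) = - \frac{4}{11} \approx -0.36364$)
$F = -119$ ($F = -2 + \left(\left(120 - 129\right) - 108\right) = -2 - 117 = -119$)
$t = - \frac{338}{3}$ ($t = 13 \left(\left(-10\right) \left(- \frac{1}{3}\right) - 12\right) = 13 \left(\frac{10}{3} - 12\right) = 13 \left(- \frac{26}{3}\right) = - \frac{338}{3} \approx -112.67$)
$\left(t + F\right) I{\left(l{\left(3 \right)},T \right)} = \left(- \frac{338}{3} - 119\right) \left(- \frac{4}{11}\right) = \left(- \frac{695}{3}\right) \left(- \frac{4}{11}\right) = \frac{2780}{33}$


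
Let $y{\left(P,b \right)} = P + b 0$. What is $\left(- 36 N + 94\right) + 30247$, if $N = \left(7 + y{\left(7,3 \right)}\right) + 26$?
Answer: $28901$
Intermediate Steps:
$y{\left(P,b \right)} = P$ ($y{\left(P,b \right)} = P + 0 = P$)
$N = 40$ ($N = \left(7 + 7\right) + 26 = 14 + 26 = 40$)
$\left(- 36 N + 94\right) + 30247 = \left(\left(-36\right) 40 + 94\right) + 30247 = \left(-1440 + 94\right) + 30247 = -1346 + 30247 = 28901$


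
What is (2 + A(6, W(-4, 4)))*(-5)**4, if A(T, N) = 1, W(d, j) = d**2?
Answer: 1875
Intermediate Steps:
(2 + A(6, W(-4, 4)))*(-5)**4 = (2 + 1)*(-5)**4 = 3*625 = 1875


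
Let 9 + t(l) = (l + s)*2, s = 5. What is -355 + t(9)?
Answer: -336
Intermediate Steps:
t(l) = 1 + 2*l (t(l) = -9 + (l + 5)*2 = -9 + (5 + l)*2 = -9 + (10 + 2*l) = 1 + 2*l)
-355 + t(9) = -355 + (1 + 2*9) = -355 + (1 + 18) = -355 + 19 = -336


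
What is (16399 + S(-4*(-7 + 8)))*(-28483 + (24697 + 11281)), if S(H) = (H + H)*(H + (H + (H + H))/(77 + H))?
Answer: 8990694705/73 ≈ 1.2316e+8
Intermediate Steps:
S(H) = 2*H*(H + 3*H/(77 + H)) (S(H) = (2*H)*(H + (H + 2*H)/(77 + H)) = (2*H)*(H + (3*H)/(77 + H)) = (2*H)*(H + 3*H/(77 + H)) = 2*H*(H + 3*H/(77 + H)))
(16399 + S(-4*(-7 + 8)))*(-28483 + (24697 + 11281)) = (16399 + 2*(-4*(-7 + 8))²*(80 - 4*(-7 + 8))/(77 - 4*(-7 + 8)))*(-28483 + (24697 + 11281)) = (16399 + 2*(-4*1)²*(80 - 4*1)/(77 - 4*1))*(-28483 + 35978) = (16399 + 2*(-4)²*(80 - 4)/(77 - 4))*7495 = (16399 + 2*16*76/73)*7495 = (16399 + 2*16*(1/73)*76)*7495 = (16399 + 2432/73)*7495 = (1199559/73)*7495 = 8990694705/73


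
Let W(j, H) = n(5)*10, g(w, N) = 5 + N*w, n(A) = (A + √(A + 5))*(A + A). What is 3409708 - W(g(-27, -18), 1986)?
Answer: 3409208 - 100*√10 ≈ 3.4089e+6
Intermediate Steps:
n(A) = 2*A*(A + √(5 + A)) (n(A) = (A + √(5 + A))*(2*A) = 2*A*(A + √(5 + A)))
W(j, H) = 500 + 100*√10 (W(j, H) = (2*5*(5 + √(5 + 5)))*10 = (2*5*(5 + √10))*10 = (50 + 10*√10)*10 = 500 + 100*√10)
3409708 - W(g(-27, -18), 1986) = 3409708 - (500 + 100*√10) = 3409708 + (-500 - 100*√10) = 3409208 - 100*√10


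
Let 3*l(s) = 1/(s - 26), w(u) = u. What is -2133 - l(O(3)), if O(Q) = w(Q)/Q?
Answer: -159974/75 ≈ -2133.0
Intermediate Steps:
O(Q) = 1 (O(Q) = Q/Q = 1)
l(s) = 1/(3*(-26 + s)) (l(s) = 1/(3*(s - 26)) = 1/(3*(-26 + s)))
-2133 - l(O(3)) = -2133 - 1/(3*(-26 + 1)) = -2133 - 1/(3*(-25)) = -2133 - (-1)/(3*25) = -2133 - 1*(-1/75) = -2133 + 1/75 = -159974/75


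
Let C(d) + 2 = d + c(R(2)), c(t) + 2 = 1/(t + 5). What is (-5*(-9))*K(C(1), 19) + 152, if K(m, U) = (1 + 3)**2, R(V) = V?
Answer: 872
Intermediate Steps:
c(t) = -2 + 1/(5 + t) (c(t) = -2 + 1/(t + 5) = -2 + 1/(5 + t))
C(d) = -27/7 + d (C(d) = -2 + (d + (-9 - 2*2)/(5 + 2)) = -2 + (d + (-9 - 4)/7) = -2 + (d + (1/7)*(-13)) = -2 + (d - 13/7) = -2 + (-13/7 + d) = -27/7 + d)
K(m, U) = 16 (K(m, U) = 4**2 = 16)
(-5*(-9))*K(C(1), 19) + 152 = -5*(-9)*16 + 152 = 45*16 + 152 = 720 + 152 = 872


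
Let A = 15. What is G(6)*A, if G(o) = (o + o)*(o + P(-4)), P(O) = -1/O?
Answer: 1125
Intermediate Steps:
G(o) = 2*o*(¼ + o) (G(o) = (o + o)*(o - 1/(-4)) = (2*o)*(o - 1*(-¼)) = (2*o)*(o + ¼) = (2*o)*(¼ + o) = 2*o*(¼ + o))
G(6)*A = ((½)*6*(1 + 4*6))*15 = ((½)*6*(1 + 24))*15 = ((½)*6*25)*15 = 75*15 = 1125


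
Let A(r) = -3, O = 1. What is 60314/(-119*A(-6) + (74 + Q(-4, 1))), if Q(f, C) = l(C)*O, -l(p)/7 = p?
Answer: 569/4 ≈ 142.25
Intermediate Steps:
l(p) = -7*p
Q(f, C) = -7*C (Q(f, C) = -7*C*1 = -7*C)
60314/(-119*A(-6) + (74 + Q(-4, 1))) = 60314/(-119*(-3) + (74 - 7*1)) = 60314/(357 + (74 - 7)) = 60314/(357 + 67) = 60314/424 = 60314*(1/424) = 569/4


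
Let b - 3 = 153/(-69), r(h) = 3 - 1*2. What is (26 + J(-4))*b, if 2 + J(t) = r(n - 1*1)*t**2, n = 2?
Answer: 720/23 ≈ 31.304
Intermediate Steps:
r(h) = 1 (r(h) = 3 - 2 = 1)
J(t) = -2 + t**2 (J(t) = -2 + 1*t**2 = -2 + t**2)
b = 18/23 (b = 3 + 153/(-69) = 3 + 153*(-1/69) = 3 - 51/23 = 18/23 ≈ 0.78261)
(26 + J(-4))*b = (26 + (-2 + (-4)**2))*(18/23) = (26 + (-2 + 16))*(18/23) = (26 + 14)*(18/23) = 40*(18/23) = 720/23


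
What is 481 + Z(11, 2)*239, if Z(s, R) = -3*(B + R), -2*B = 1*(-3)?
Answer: -4057/2 ≈ -2028.5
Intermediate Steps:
B = 3/2 (B = -(-3)/2 = -1/2*(-3) = 3/2 ≈ 1.5000)
Z(s, R) = -9/2 - 3*R (Z(s, R) = -3*(3/2 + R) = -9/2 - 3*R)
481 + Z(11, 2)*239 = 481 + (-9/2 - 3*2)*239 = 481 + (-9/2 - 6)*239 = 481 - 21/2*239 = 481 - 5019/2 = -4057/2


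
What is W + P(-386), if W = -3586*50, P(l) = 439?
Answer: -178861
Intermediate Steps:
W = -179300
W + P(-386) = -179300 + 439 = -178861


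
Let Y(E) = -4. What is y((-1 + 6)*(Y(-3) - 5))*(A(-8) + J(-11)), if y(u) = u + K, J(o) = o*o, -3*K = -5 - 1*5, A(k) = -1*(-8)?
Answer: -5375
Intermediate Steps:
A(k) = 8
K = 10/3 (K = -(-5 - 1*5)/3 = -(-5 - 5)/3 = -⅓*(-10) = 10/3 ≈ 3.3333)
J(o) = o²
y(u) = 10/3 + u (y(u) = u + 10/3 = 10/3 + u)
y((-1 + 6)*(Y(-3) - 5))*(A(-8) + J(-11)) = (10/3 + (-1 + 6)*(-4 - 5))*(8 + (-11)²) = (10/3 + 5*(-9))*(8 + 121) = (10/3 - 45)*129 = -125/3*129 = -5375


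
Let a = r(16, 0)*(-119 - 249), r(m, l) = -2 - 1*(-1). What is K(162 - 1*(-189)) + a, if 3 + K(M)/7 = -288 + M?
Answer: 788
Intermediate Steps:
r(m, l) = -1 (r(m, l) = -2 + 1 = -1)
K(M) = -2037 + 7*M (K(M) = -21 + 7*(-288 + M) = -21 + (-2016 + 7*M) = -2037 + 7*M)
a = 368 (a = -(-119 - 249) = -1*(-368) = 368)
K(162 - 1*(-189)) + a = (-2037 + 7*(162 - 1*(-189))) + 368 = (-2037 + 7*(162 + 189)) + 368 = (-2037 + 7*351) + 368 = (-2037 + 2457) + 368 = 420 + 368 = 788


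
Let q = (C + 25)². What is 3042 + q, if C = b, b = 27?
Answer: 5746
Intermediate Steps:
C = 27
q = 2704 (q = (27 + 25)² = 52² = 2704)
3042 + q = 3042 + 2704 = 5746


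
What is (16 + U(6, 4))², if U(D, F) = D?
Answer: 484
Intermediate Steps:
(16 + U(6, 4))² = (16 + 6)² = 22² = 484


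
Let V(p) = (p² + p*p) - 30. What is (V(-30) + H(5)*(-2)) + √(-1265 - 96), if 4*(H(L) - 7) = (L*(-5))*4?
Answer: 1806 + I*√1361 ≈ 1806.0 + 36.892*I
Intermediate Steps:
V(p) = -30 + 2*p² (V(p) = (p² + p²) - 30 = 2*p² - 30 = -30 + 2*p²)
H(L) = 7 - 5*L (H(L) = 7 + ((L*(-5))*4)/4 = 7 + (-5*L*4)/4 = 7 + (-20*L)/4 = 7 - 5*L)
(V(-30) + H(5)*(-2)) + √(-1265 - 96) = ((-30 + 2*(-30)²) + (7 - 5*5)*(-2)) + √(-1265 - 96) = ((-30 + 2*900) + (7 - 25)*(-2)) + √(-1361) = ((-30 + 1800) - 18*(-2)) + I*√1361 = (1770 + 36) + I*√1361 = 1806 + I*√1361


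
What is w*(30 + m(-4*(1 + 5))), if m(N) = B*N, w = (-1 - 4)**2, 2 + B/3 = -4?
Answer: 11550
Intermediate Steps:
B = -18 (B = -6 + 3*(-4) = -6 - 12 = -18)
w = 25 (w = (-5)**2 = 25)
m(N) = -18*N
w*(30 + m(-4*(1 + 5))) = 25*(30 - (-72)*(1 + 5)) = 25*(30 - (-72)*6) = 25*(30 - 18*(-24)) = 25*(30 + 432) = 25*462 = 11550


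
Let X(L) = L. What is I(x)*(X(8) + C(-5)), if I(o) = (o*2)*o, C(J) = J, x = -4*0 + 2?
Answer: 24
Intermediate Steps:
x = 2 (x = 0 + 2 = 2)
I(o) = 2*o² (I(o) = (2*o)*o = 2*o²)
I(x)*(X(8) + C(-5)) = (2*2²)*(8 - 5) = (2*4)*3 = 8*3 = 24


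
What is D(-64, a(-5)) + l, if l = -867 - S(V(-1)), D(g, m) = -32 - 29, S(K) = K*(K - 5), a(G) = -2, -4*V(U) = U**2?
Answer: -14869/16 ≈ -929.31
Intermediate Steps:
V(U) = -U**2/4
S(K) = K*(-5 + K)
D(g, m) = -61
l = -13893/16 (l = -867 - (-1/4*(-1)**2)*(-5 - 1/4*(-1)**2) = -867 - (-1/4*1)*(-5 - 1/4*1) = -867 - (-1)*(-5 - 1/4)/4 = -867 - (-1)*(-21)/(4*4) = -867 - 1*21/16 = -867 - 21/16 = -13893/16 ≈ -868.31)
D(-64, a(-5)) + l = -61 - 13893/16 = -14869/16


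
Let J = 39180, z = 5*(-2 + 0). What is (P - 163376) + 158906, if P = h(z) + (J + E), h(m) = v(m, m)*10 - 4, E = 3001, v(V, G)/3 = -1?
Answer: 37677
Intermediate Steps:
v(V, G) = -3 (v(V, G) = 3*(-1) = -3)
z = -10 (z = 5*(-2) = -10)
h(m) = -34 (h(m) = -3*10 - 4 = -30 - 4 = -34)
P = 42147 (P = -34 + (39180 + 3001) = -34 + 42181 = 42147)
(P - 163376) + 158906 = (42147 - 163376) + 158906 = -121229 + 158906 = 37677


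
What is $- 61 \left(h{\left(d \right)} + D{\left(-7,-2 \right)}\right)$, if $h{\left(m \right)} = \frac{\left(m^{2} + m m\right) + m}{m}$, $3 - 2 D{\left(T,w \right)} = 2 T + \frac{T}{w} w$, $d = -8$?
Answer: $183$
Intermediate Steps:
$D{\left(T,w \right)} = \frac{3}{2} - \frac{3 T}{2}$ ($D{\left(T,w \right)} = \frac{3}{2} - \frac{2 T + \frac{T}{w} w}{2} = \frac{3}{2} - \frac{2 T + T}{2} = \frac{3}{2} - \frac{3 T}{2}$)
$h{\left(m \right)} = \frac{m + 2 m^{2}}{m}$ ($h{\left(m \right)} = \frac{\left(m^{2} + m^{2}\right) + m}{m} = \frac{2 m^{2} + m}{m} = \frac{m + 2 m^{2}}{m}$)
$- 61 \left(h{\left(d \right)} + D{\left(-7,-2 \right)}\right) = - 61 \left(\left(1 + 2 \left(-8\right)\right) + \left(\frac{3}{2} - - \frac{21}{2}\right)\right) = - 61 \left(\left(1 - 16\right) + \left(\frac{3}{2} + \frac{21}{2}\right)\right) = - 61 \left(-15 + 12\right) = \left(-61\right) \left(-3\right) = 183$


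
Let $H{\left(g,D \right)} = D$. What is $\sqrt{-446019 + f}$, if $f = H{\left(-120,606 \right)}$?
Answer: $i \sqrt{445413} \approx 667.39 i$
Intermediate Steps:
$f = 606$
$\sqrt{-446019 + f} = \sqrt{-446019 + 606} = \sqrt{-445413} = i \sqrt{445413}$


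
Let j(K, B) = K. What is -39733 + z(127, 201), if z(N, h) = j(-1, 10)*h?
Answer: -39934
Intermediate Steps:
z(N, h) = -h
-39733 + z(127, 201) = -39733 - 1*201 = -39733 - 201 = -39934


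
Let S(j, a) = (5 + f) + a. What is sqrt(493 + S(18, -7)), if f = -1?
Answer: 7*sqrt(10) ≈ 22.136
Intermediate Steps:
S(j, a) = 4 + a (S(j, a) = (5 - 1) + a = 4 + a)
sqrt(493 + S(18, -7)) = sqrt(493 + (4 - 7)) = sqrt(493 - 3) = sqrt(490) = 7*sqrt(10)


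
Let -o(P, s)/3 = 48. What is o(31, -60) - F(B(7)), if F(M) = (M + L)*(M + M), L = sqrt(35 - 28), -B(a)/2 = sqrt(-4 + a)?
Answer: -168 + 4*sqrt(21) ≈ -149.67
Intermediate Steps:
B(a) = -2*sqrt(-4 + a)
L = sqrt(7) ≈ 2.6458
o(P, s) = -144 (o(P, s) = -3*48 = -144)
F(M) = 2*M*(M + sqrt(7)) (F(M) = (M + sqrt(7))*(M + M) = (M + sqrt(7))*(2*M) = 2*M*(M + sqrt(7)))
o(31, -60) - F(B(7)) = -144 - 2*(-2*sqrt(-4 + 7))*(-2*sqrt(-4 + 7) + sqrt(7)) = -144 - 2*(-2*sqrt(3))*(-2*sqrt(3) + sqrt(7)) = -144 - 2*(-2*sqrt(3))*(sqrt(7) - 2*sqrt(3)) = -144 - (-4)*sqrt(3)*(sqrt(7) - 2*sqrt(3)) = -144 + 4*sqrt(3)*(sqrt(7) - 2*sqrt(3))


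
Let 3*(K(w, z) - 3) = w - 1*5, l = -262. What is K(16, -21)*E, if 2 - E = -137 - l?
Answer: -820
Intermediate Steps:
K(w, z) = 4/3 + w/3 (K(w, z) = 3 + (w - 1*5)/3 = 3 + (w - 5)/3 = 3 + (-5 + w)/3 = 3 + (-5/3 + w/3) = 4/3 + w/3)
E = -123 (E = 2 - (-137 - 1*(-262)) = 2 - (-137 + 262) = 2 - 1*125 = 2 - 125 = -123)
K(16, -21)*E = (4/3 + (⅓)*16)*(-123) = (4/3 + 16/3)*(-123) = (20/3)*(-123) = -820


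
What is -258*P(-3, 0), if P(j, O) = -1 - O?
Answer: 258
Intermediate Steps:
-258*P(-3, 0) = -258*(-1 - 1*0) = -258*(-1 + 0) = -258*(-1) = 258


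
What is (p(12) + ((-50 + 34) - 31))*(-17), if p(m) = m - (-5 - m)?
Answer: 306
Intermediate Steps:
p(m) = 5 + 2*m (p(m) = m + (5 + m) = 5 + 2*m)
(p(12) + ((-50 + 34) - 31))*(-17) = ((5 + 2*12) + ((-50 + 34) - 31))*(-17) = ((5 + 24) + (-16 - 31))*(-17) = (29 - 47)*(-17) = -18*(-17) = 306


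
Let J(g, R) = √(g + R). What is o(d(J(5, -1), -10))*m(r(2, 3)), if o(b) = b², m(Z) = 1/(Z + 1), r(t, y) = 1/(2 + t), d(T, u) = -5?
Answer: 20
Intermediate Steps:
J(g, R) = √(R + g)
m(Z) = 1/(1 + Z)
o(d(J(5, -1), -10))*m(r(2, 3)) = (-5)²/(1 + 1/(2 + 2)) = 25/(1 + 1/4) = 25/(1 + ¼) = 25/(5/4) = 25*(⅘) = 20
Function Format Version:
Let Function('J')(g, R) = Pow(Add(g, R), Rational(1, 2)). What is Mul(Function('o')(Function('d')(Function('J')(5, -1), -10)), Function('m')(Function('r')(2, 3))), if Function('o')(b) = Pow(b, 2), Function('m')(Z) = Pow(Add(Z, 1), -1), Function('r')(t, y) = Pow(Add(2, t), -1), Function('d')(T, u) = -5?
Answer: 20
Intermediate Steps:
Function('J')(g, R) = Pow(Add(R, g), Rational(1, 2))
Function('m')(Z) = Pow(Add(1, Z), -1)
Mul(Function('o')(Function('d')(Function('J')(5, -1), -10)), Function('m')(Function('r')(2, 3))) = Mul(Pow(-5, 2), Pow(Add(1, Pow(Add(2, 2), -1)), -1)) = Mul(25, Pow(Add(1, Pow(4, -1)), -1)) = Mul(25, Pow(Add(1, Rational(1, 4)), -1)) = Mul(25, Pow(Rational(5, 4), -1)) = Mul(25, Rational(4, 5)) = 20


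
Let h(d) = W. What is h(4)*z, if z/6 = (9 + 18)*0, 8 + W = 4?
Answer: 0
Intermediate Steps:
W = -4 (W = -8 + 4 = -4)
h(d) = -4
z = 0 (z = 6*((9 + 18)*0) = 6*(27*0) = 6*0 = 0)
h(4)*z = -4*0 = 0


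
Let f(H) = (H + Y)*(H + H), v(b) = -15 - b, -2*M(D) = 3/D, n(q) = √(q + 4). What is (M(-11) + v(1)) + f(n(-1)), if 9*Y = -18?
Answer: -217/22 - 4*√3 ≈ -16.792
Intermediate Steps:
Y = -2 (Y = (⅑)*(-18) = -2)
n(q) = √(4 + q)
M(D) = -3/(2*D)
f(H) = 2*H*(-2 + H) (f(H) = (H - 2)*(H + H) = (-2 + H)*(2*H) = 2*H*(-2 + H))
(M(-11) + v(1)) + f(n(-1)) = (-3/2/(-11) + (-15 - 1*1)) + 2*√(4 - 1)*(-2 + √(4 - 1)) = (-3/2*(-1/11) + (-15 - 1)) + 2*√3*(-2 + √3) = (3/22 - 16) + 2*√3*(-2 + √3) = -349/22 + 2*√3*(-2 + √3)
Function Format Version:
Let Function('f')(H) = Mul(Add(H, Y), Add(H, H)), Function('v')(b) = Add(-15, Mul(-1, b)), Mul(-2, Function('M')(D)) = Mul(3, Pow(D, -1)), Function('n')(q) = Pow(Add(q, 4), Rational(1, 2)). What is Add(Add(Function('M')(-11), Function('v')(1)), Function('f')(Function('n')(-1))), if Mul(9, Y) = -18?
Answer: Add(Rational(-217, 22), Mul(-4, Pow(3, Rational(1, 2)))) ≈ -16.792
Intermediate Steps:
Y = -2 (Y = Mul(Rational(1, 9), -18) = -2)
Function('n')(q) = Pow(Add(4, q), Rational(1, 2))
Function('M')(D) = Mul(Rational(-3, 2), Pow(D, -1)) (Function('M')(D) = Mul(Rational(-1, 2), Mul(3, Pow(D, -1))) = Mul(Rational(-3, 2), Pow(D, -1)))
Function('f')(H) = Mul(2, H, Add(-2, H)) (Function('f')(H) = Mul(Add(H, -2), Add(H, H)) = Mul(Add(-2, H), Mul(2, H)) = Mul(2, H, Add(-2, H)))
Add(Add(Function('M')(-11), Function('v')(1)), Function('f')(Function('n')(-1))) = Add(Add(Mul(Rational(-3, 2), Pow(-11, -1)), Add(-15, Mul(-1, 1))), Mul(2, Pow(Add(4, -1), Rational(1, 2)), Add(-2, Pow(Add(4, -1), Rational(1, 2))))) = Add(Add(Mul(Rational(-3, 2), Rational(-1, 11)), Add(-15, -1)), Mul(2, Pow(3, Rational(1, 2)), Add(-2, Pow(3, Rational(1, 2))))) = Add(Add(Rational(3, 22), -16), Mul(2, Pow(3, Rational(1, 2)), Add(-2, Pow(3, Rational(1, 2))))) = Add(Rational(-349, 22), Mul(2, Pow(3, Rational(1, 2)), Add(-2, Pow(3, Rational(1, 2)))))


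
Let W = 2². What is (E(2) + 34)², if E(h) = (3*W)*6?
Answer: 11236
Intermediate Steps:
W = 4
E(h) = 72 (E(h) = (3*4)*6 = 12*6 = 72)
(E(2) + 34)² = (72 + 34)² = 106² = 11236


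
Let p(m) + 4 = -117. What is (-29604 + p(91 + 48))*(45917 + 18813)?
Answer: -1924099250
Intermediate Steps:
p(m) = -121 (p(m) = -4 - 117 = -121)
(-29604 + p(91 + 48))*(45917 + 18813) = (-29604 - 121)*(45917 + 18813) = -29725*64730 = -1924099250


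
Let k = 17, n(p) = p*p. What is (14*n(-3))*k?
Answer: 2142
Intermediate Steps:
n(p) = p**2
(14*n(-3))*k = (14*(-3)**2)*17 = (14*9)*17 = 126*17 = 2142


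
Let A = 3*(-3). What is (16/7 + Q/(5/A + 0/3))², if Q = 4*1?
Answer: 29584/1225 ≈ 24.150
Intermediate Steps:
Q = 4
A = -9
(16/7 + Q/(5/A + 0/3))² = (16/7 + 4/(5/(-9) + 0/3))² = (16*(⅐) + 4/(5*(-⅑) + 0*(⅓)))² = (16/7 + 4/(-5/9 + 0))² = (16/7 + 4/(-5/9))² = (16/7 + 4*(-9/5))² = (16/7 - 36/5)² = (-172/35)² = 29584/1225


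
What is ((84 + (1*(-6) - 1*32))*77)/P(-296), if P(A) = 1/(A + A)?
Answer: -2096864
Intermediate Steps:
P(A) = 1/(2*A)
((84 + (1*(-6) - 1*32))*77)/P(-296) = ((84 + (1*(-6) - 1*32))*77)/(((½)/(-296))) = ((84 + (-6 - 32))*77)/(((½)*(-1/296))) = ((84 - 38)*77)/(-1/592) = (46*77)*(-592) = 3542*(-592) = -2096864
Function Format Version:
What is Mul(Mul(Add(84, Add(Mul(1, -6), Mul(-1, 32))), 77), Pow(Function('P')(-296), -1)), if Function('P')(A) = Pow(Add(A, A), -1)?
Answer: -2096864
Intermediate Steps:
Function('P')(A) = Mul(Rational(1, 2), Pow(A, -1)) (Function('P')(A) = Pow(Mul(2, A), -1) = Mul(Rational(1, 2), Pow(A, -1)))
Mul(Mul(Add(84, Add(Mul(1, -6), Mul(-1, 32))), 77), Pow(Function('P')(-296), -1)) = Mul(Mul(Add(84, Add(Mul(1, -6), Mul(-1, 32))), 77), Pow(Mul(Rational(1, 2), Pow(-296, -1)), -1)) = Mul(Mul(Add(84, Add(-6, -32)), 77), Pow(Mul(Rational(1, 2), Rational(-1, 296)), -1)) = Mul(Mul(Add(84, -38), 77), Pow(Rational(-1, 592), -1)) = Mul(Mul(46, 77), -592) = Mul(3542, -592) = -2096864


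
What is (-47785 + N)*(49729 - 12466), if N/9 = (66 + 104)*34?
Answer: 157808805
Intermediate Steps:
N = 52020 (N = 9*((66 + 104)*34) = 9*(170*34) = 9*5780 = 52020)
(-47785 + N)*(49729 - 12466) = (-47785 + 52020)*(49729 - 12466) = 4235*37263 = 157808805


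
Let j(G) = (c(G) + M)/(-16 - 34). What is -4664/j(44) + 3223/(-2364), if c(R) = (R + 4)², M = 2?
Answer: 271926281/2725692 ≈ 99.764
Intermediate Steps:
c(R) = (4 + R)²
j(G) = -1/25 - (4 + G)²/50 (j(G) = ((4 + G)² + 2)/(-16 - 34) = (2 + (4 + G)²)/(-50) = (2 + (4 + G)²)*(-1/50) = -1/25 - (4 + G)²/50)
-4664/j(44) + 3223/(-2364) = -4664/(-1/25 - (4 + 44)²/50) + 3223/(-2364) = -4664/(-1/25 - 1/50*48²) + 3223*(-1/2364) = -4664/(-1/25 - 1/50*2304) - 3223/2364 = -4664/(-1/25 - 1152/25) - 3223/2364 = -4664/(-1153/25) - 3223/2364 = -4664*(-25/1153) - 3223/2364 = 116600/1153 - 3223/2364 = 271926281/2725692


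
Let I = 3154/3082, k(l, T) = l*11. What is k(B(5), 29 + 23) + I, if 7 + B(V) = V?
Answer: -32325/1541 ≈ -20.977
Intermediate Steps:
B(V) = -7 + V
k(l, T) = 11*l
I = 1577/1541 (I = 3154*(1/3082) = 1577/1541 ≈ 1.0234)
k(B(5), 29 + 23) + I = 11*(-7 + 5) + 1577/1541 = 11*(-2) + 1577/1541 = -22 + 1577/1541 = -32325/1541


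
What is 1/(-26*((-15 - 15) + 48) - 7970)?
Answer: -1/8438 ≈ -0.00011851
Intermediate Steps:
1/(-26*((-15 - 15) + 48) - 7970) = 1/(-26*(-30 + 48) - 7970) = 1/(-26*18 - 7970) = 1/(-468 - 7970) = 1/(-8438) = -1/8438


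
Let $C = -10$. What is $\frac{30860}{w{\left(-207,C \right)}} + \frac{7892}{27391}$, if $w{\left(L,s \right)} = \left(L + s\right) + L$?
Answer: $- \frac{210485013}{2903446} \approx -72.495$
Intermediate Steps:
$w{\left(L,s \right)} = s + 2 L$
$\frac{30860}{w{\left(-207,C \right)}} + \frac{7892}{27391} = \frac{30860}{-10 + 2 \left(-207\right)} + \frac{7892}{27391} = \frac{30860}{-10 - 414} + 7892 \cdot \frac{1}{27391} = \frac{30860}{-424} + \frac{7892}{27391} = 30860 \left(- \frac{1}{424}\right) + \frac{7892}{27391} = - \frac{7715}{106} + \frac{7892}{27391} = - \frac{210485013}{2903446}$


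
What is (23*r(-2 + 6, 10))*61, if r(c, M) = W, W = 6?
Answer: 8418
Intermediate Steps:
r(c, M) = 6
(23*r(-2 + 6, 10))*61 = (23*6)*61 = 138*61 = 8418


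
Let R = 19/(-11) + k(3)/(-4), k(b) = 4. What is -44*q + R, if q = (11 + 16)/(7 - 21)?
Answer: 6324/77 ≈ 82.130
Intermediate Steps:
q = -27/14 (q = 27/(-14) = 27*(-1/14) = -27/14 ≈ -1.9286)
R = -30/11 (R = 19/(-11) + 4/(-4) = 19*(-1/11) + 4*(-¼) = -19/11 - 1 = -30/11 ≈ -2.7273)
-44*q + R = -44*(-27/14) - 30/11 = 594/7 - 30/11 = 6324/77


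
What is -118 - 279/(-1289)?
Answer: -151823/1289 ≈ -117.78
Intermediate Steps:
-118 - 279/(-1289) = -118 - 1/1289*(-279) = -118 + 279/1289 = -151823/1289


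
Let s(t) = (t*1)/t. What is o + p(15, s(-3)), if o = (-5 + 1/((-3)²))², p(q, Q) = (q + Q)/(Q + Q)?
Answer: 2584/81 ≈ 31.901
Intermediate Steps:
s(t) = 1 (s(t) = t/t = 1)
p(q, Q) = (Q + q)/(2*Q) (p(q, Q) = (Q + q)/((2*Q)) = (Q + q)*(1/(2*Q)) = (Q + q)/(2*Q))
o = 1936/81 (o = (-5 + 1/9)² = (-5 + ⅑)² = (-44/9)² = 1936/81 ≈ 23.901)
o + p(15, s(-3)) = 1936/81 + (½)*(1 + 15)/1 = 1936/81 + (½)*1*16 = 1936/81 + 8 = 2584/81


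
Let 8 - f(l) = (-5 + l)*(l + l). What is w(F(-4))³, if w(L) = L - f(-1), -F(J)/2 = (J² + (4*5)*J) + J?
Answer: 2744000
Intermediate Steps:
f(l) = 8 - 2*l*(-5 + l) (f(l) = 8 - (-5 + l)*(l + l) = 8 - (-5 + l)*2*l = 8 - 2*l*(-5 + l))
F(J) = -42*J - 2*J² (F(J) = -2*((J² + (4*5)*J) + J) = -2*((J² + 20*J) + J) = -2*(J² + 21*J) = -42*J - 2*J²)
w(L) = 4 + L (w(L) = L - (8 - 2*(-1)² + 10*(-1)) = L - (8 - 2*1 - 10) = L - (8 - 2 - 10) = L - 1*(-4) = L + 4 = 4 + L)
w(F(-4))³ = (4 - 2*(-4)*(21 - 4))³ = (4 - 2*(-4)*17)³ = (4 + 136)³ = 140³ = 2744000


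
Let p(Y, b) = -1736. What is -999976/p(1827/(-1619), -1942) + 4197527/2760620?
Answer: 345980081499/599054540 ≈ 577.54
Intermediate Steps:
-999976/p(1827/(-1619), -1942) + 4197527/2760620 = -999976/(-1736) + 4197527/2760620 = -999976*(-1/1736) + 4197527*(1/2760620) = 124997/217 + 4197527/2760620 = 345980081499/599054540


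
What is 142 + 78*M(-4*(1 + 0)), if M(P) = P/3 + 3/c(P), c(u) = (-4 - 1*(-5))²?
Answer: 272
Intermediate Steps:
c(u) = 1 (c(u) = (-4 + 5)² = 1² = 1)
M(P) = 3 + P/3 (M(P) = P/3 + 3/1 = P*(⅓) + 3*1 = P/3 + 3 = 3 + P/3)
142 + 78*M(-4*(1 + 0)) = 142 + 78*(3 + (-4*(1 + 0))/3) = 142 + 78*(3 + (-4*1)/3) = 142 + 78*(3 + (⅓)*(-4)) = 142 + 78*(3 - 4/3) = 142 + 78*(5/3) = 142 + 130 = 272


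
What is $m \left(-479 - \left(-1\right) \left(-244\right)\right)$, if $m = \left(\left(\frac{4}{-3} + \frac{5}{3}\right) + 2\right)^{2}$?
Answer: $- \frac{11809}{3} \approx -3936.3$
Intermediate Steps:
$m = \frac{49}{9}$ ($m = \left(\left(4 \left(- \frac{1}{3}\right) + 5 \cdot \frac{1}{3}\right) + 2\right)^{2} = \left(\left(- \frac{4}{3} + \frac{5}{3}\right) + 2\right)^{2} = \left(\frac{1}{3} + 2\right)^{2} = \left(\frac{7}{3}\right)^{2} = \frac{49}{9} \approx 5.4444$)
$m \left(-479 - \left(-1\right) \left(-244\right)\right) = \frac{49 \left(-479 - \left(-1\right) \left(-244\right)\right)}{9} = \frac{49 \left(-479 - 244\right)}{9} = \frac{49}{9} \left(-723\right) = - \frac{11809}{3}$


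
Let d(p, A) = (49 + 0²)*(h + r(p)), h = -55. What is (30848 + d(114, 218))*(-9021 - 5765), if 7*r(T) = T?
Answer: -428069486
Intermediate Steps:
r(T) = T/7
d(p, A) = -2695 + 7*p (d(p, A) = (49 + 0²)*(-55 + p/7) = (49 + 0)*(-55 + p/7) = 49*(-55 + p/7) = -2695 + 7*p)
(30848 + d(114, 218))*(-9021 - 5765) = (30848 + (-2695 + 7*114))*(-9021 - 5765) = (30848 + (-2695 + 798))*(-14786) = (30848 - 1897)*(-14786) = 28951*(-14786) = -428069486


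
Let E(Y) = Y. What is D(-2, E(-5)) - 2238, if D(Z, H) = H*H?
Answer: -2213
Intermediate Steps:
D(Z, H) = H²
D(-2, E(-5)) - 2238 = (-5)² - 2238 = 25 - 2238 = -2213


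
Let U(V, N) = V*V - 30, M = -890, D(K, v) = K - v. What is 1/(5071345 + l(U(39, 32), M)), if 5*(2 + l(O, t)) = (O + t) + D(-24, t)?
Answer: 5/25358182 ≈ 1.9718e-7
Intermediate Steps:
U(V, N) = -30 + V² (U(V, N) = V² - 30 = -30 + V²)
l(O, t) = -34/5 + O/5 (l(O, t) = -2 + ((O + t) + (-24 - t))/5 = -2 + (-24 + O)/5 = -2 + (-24/5 + O/5) = -34/5 + O/5)
1/(5071345 + l(U(39, 32), M)) = 1/(5071345 + (-34/5 + (-30 + 39²)/5)) = 1/(5071345 + (-34/5 + (-30 + 1521)/5)) = 1/(5071345 + (-34/5 + (⅕)*1491)) = 1/(5071345 + (-34/5 + 1491/5)) = 1/(5071345 + 1457/5) = 1/(25358182/5) = 5/25358182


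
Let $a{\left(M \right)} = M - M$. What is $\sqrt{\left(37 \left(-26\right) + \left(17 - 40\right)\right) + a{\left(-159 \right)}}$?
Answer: $i \sqrt{985} \approx 31.385 i$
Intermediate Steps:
$a{\left(M \right)} = 0$
$\sqrt{\left(37 \left(-26\right) + \left(17 - 40\right)\right) + a{\left(-159 \right)}} = \sqrt{\left(37 \left(-26\right) + \left(17 - 40\right)\right) + 0} = \sqrt{\left(-962 - 23\right) + 0} = \sqrt{-985 + 0} = \sqrt{-985} = i \sqrt{985}$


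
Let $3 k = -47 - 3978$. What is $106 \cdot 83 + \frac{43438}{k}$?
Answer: $\frac{35281636}{4025} \approx 8765.6$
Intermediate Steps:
$k = - \frac{4025}{3}$ ($k = \frac{-47 - 3978}{3} = \frac{1}{3} \left(-4025\right) = - \frac{4025}{3} \approx -1341.7$)
$106 \cdot 83 + \frac{43438}{k} = 106 \cdot 83 + \frac{43438}{- \frac{4025}{3}} = 8798 + 43438 \left(- \frac{3}{4025}\right) = 8798 - \frac{130314}{4025} = \frac{35281636}{4025}$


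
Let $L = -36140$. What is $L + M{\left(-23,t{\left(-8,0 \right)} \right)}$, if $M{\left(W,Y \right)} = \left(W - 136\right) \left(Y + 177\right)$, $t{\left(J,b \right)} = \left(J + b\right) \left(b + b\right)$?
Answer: $-64283$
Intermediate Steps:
$t{\left(J,b \right)} = 2 b \left(J + b\right)$ ($t{\left(J,b \right)} = \left(J + b\right) 2 b = 2 b \left(J + b\right)$)
$M{\left(W,Y \right)} = \left(-136 + W\right) \left(177 + Y\right)$
$L + M{\left(-23,t{\left(-8,0 \right)} \right)} = -36140 - \left(28143 + 159 \cdot 2 \cdot 0 \left(-8 + 0\right)\right) = -36140 - \left(28143 + 159 \cdot 2 \cdot 0 \left(-8\right)\right) = -36140 - 28143 = -64283$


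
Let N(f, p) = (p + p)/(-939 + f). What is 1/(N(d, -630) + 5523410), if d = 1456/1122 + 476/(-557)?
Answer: 293277443/1619891955161650 ≈ 1.8105e-7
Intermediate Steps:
d = 138460/312477 (d = 1456*(1/1122) + 476*(-1/557) = 728/561 - 476/557 = 138460/312477 ≈ 0.44310)
N(f, p) = 2*p/(-939 + f) (N(f, p) = (2*p)/(-939 + f) = 2*p/(-939 + f))
1/(N(d, -630) + 5523410) = 1/(2*(-630)/(-939 + 138460/312477) + 5523410) = 1/(2*(-630)/(-293277443/312477) + 5523410) = 1/(2*(-630)*(-312477/293277443) + 5523410) = 1/(393721020/293277443 + 5523410) = 1/(1619891955161650/293277443) = 293277443/1619891955161650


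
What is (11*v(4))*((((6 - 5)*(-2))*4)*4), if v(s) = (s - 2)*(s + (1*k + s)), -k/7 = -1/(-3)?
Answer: -11968/3 ≈ -3989.3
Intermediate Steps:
k = -7/3 (k = -(-7)/(-3) = -(-7)*(-1)/3 = -7*1/3 = -7/3 ≈ -2.3333)
v(s) = (-2 + s)*(-7/3 + 2*s) (v(s) = (s - 2)*(s + (1*(-7/3) + s)) = (-2 + s)*(s + (-7/3 + s)) = (-2 + s)*(-7/3 + 2*s))
(11*v(4))*((((6 - 5)*(-2))*4)*4) = (11*(14/3 + 2*4**2 - 19/3*4))*((((6 - 5)*(-2))*4)*4) = (11*(14/3 + 2*16 - 76/3))*(((1*(-2))*4)*4) = (11*(14/3 + 32 - 76/3))*(-2*4*4) = (11*(34/3))*(-8*4) = (374/3)*(-32) = -11968/3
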